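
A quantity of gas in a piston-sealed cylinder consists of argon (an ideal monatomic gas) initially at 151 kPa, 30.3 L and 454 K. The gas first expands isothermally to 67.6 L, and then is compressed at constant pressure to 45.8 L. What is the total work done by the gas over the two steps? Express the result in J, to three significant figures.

Step 1 (isothermal): W = P₁V₁ ln(V₂/V₁) = (4575) ln(67.6/30.3) = 3671 J.
After step 1: P = 67.68 kPa, V = 67.6 L, T = 454 K.
Step 2 (isobaric): W = PΔV = (67.68 kPa)(45.8 − 67.6 L) = -1475 J.
W_total = 3671 − 1475 = 2196 J.

W_total ≈ 2200 J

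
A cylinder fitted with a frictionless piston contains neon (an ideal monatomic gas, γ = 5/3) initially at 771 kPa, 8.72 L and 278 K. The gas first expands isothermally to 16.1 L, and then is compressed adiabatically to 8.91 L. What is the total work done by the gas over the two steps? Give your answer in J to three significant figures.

W_total ≈ -754 J

Step 1 (isothermal): W = P₁V₁ ln(V₂/V₁) = (6723) ln(16.1/8.72) = 4123 J.
After step 1: P = 417.6 kPa, V = 16.1 L, T = 278 K.
Step 2 (adiabatic): W = (P₁V₁ − P₂V₂)/(γ−1) = (6723 − 9974)/0.667 = -4876 J.
W_total = 4123 − 4876 = -753.7 J.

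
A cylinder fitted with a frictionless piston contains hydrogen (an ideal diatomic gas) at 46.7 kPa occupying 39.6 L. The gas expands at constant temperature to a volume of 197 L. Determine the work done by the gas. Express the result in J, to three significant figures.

Isothermal: W = nRT ln(V₂/V₁) = P₁V₁ ln(V₂/V₁).
P₁V₁ = (46.7 kPa)(39.6 L) = 1849 J.
W = 1849 × ln(197/39.6) = 1849 × 1.604
W_by_gas = 2967 J.

W ≈ 2970 J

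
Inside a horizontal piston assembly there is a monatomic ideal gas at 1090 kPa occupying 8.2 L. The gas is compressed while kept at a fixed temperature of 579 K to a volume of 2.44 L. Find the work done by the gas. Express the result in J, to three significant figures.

W ≈ -10800 J

Isothermal: W = nRT ln(V₂/V₁) = P₁V₁ ln(V₂/V₁).
P₁V₁ = (1090 kPa)(8.2 L) = 8938 J.
W = 8938 × ln(2.44/8.2) = 8938 × -1.212
W_by_gas = -10834 J.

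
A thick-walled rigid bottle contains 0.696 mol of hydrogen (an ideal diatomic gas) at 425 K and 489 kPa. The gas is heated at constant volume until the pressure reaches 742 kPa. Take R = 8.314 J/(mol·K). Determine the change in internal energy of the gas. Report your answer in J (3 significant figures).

ΔU ≈ 3180 J

Constant volume ⇒ W = 0, so Q = ΔU = nCᵥΔT with Cᵥ = 5R/2 = 20.79 J/(mol·K).
At constant V, T₂/T₁ = P₂/P₁ ⇒ ΔT = T₁(P₂/P₁ − 1) = 425·(742/489 − 1) = 219.9 K.
ΔU = (0.696)(20.79)(219.9) = 3181 J.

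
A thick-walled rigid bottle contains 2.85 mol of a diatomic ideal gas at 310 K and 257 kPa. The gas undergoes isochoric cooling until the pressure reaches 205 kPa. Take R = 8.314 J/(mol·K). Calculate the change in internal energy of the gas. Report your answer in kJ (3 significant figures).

Constant volume ⇒ W = 0, so Q = ΔU = nCᵥΔT with Cᵥ = 5R/2 = 20.79 J/(mol·K).
At constant V, T₂/T₁ = P₂/P₁ ⇒ ΔT = T₁(P₂/P₁ − 1) = 310·(205/257 − 1) = -62.72 K.
ΔU = (2.85)(20.79)(-62.72) = -3716 J.

ΔU ≈ -3.72 kJ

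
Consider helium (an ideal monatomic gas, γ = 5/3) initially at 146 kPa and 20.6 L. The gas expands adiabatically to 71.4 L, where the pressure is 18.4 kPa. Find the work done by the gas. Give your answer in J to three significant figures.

W ≈ 2540 J

Adiabatic: W = (P₁V₁ − P₂V₂)/(γ − 1) with γ = 5/3.
P₁V₁ = 3008 J, P₂V₂ = 1314 J.
W = (3008 − 1314) / 0.6667 = 2541 J.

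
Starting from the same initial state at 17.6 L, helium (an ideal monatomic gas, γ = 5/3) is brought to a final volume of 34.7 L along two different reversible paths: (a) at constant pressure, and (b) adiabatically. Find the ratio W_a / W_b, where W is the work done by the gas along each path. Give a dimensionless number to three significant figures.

Path (a) isobaric: W = P₁(V₂ − V₁) → W_a/(P₁V₁) = 0.9716.
Path (b) adiabatic: W = P₁V₁(1 − (V₁/V₂)^(γ−1))/(γ−1) → W_b/(P₁V₁) = 0.546.
W_a / W_b = 0.9716 / 0.546 = 1.779.

W_a / W_b ≈ 1.78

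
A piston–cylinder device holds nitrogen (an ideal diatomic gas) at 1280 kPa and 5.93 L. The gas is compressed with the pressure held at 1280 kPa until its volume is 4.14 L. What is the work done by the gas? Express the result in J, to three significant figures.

Isobaric: W = P ΔV.
W = (1280 kPa)(4.14 − 5.93 L) = (1280)(-1.79) = -2291 J.

W ≈ -2290 J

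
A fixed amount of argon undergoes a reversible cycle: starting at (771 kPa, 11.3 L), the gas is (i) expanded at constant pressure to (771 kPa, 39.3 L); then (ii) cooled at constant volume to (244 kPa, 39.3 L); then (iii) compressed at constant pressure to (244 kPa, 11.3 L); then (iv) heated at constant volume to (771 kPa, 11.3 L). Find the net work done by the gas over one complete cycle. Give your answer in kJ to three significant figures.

W_net ≈ 14.8 kJ

Constant-volume legs do no work.
W(i) = (771)(39.3 − 11.3) = 21588 J; W(iii) = (244)(11.3 − 39.3) = -6832 J.
W_net = 21588 − 6832 = 14756 J (the clockwise enclosed area).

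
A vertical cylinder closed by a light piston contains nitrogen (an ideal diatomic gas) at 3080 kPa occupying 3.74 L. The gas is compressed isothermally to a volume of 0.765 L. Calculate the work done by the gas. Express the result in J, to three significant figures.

Isothermal: W = nRT ln(V₂/V₁) = P₁V₁ ln(V₂/V₁).
P₁V₁ = (3080 kPa)(3.74 L) = 11519 J.
W = 11519 × ln(0.765/3.74) = 11519 × -1.587
W_by_gas = -18281 J.

W ≈ -18300 J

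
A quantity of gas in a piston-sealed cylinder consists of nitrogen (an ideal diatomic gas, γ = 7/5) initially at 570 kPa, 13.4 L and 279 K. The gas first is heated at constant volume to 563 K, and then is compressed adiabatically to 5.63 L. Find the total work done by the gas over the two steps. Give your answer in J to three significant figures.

W_total ≈ -16000 J

Step 1 (isochoric): W = 0 (constant volume).
After step 1: P = 1150 kPa (V unchanged).
Step 2 (adiabatic): W = (P₁V₁ − P₂V₂)/(γ−1) = (15413 − 21803)/0.4 = -15976 J.
W_total = 0 − 15976 = -15976 J.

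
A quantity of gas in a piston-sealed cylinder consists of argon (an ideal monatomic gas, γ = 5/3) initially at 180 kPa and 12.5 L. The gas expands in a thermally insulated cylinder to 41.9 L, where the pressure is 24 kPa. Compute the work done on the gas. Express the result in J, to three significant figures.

W ≈ -1870 J

Adiabatic: W = (P₁V₁ − P₂V₂)/(γ − 1) with γ = 5/3.
P₁V₁ = 2250 J, P₂V₂ = 1006 J.
W = (2250 − 1006) / 0.6667 = 1867 J.
Work on gas = −W_by = -1867 J.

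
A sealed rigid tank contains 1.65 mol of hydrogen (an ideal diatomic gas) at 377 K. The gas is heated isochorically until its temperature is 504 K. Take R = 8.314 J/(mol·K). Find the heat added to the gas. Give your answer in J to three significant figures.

Q ≈ 4360 J

Constant volume ⇒ W = 0, so Q = ΔU = nCᵥΔT with Cᵥ = 5R/2 = 20.79 J/(mol·K).
ΔU = (1.65)(20.79)(504 − 377) = 4355 J.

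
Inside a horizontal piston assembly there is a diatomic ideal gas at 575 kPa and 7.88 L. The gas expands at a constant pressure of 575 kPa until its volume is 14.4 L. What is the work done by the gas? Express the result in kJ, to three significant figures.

Isobaric: W = P ΔV.
W = (575 kPa)(14.4 − 7.88 L) = (575)(6.52) = 3749 J.

W ≈ 3.75 kJ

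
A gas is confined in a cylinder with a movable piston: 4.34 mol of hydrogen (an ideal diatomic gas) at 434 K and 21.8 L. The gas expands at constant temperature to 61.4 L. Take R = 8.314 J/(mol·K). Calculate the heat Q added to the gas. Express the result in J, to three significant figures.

Isothermal ⇒ ΔU = 0, so Q = W = nRT ln(V₂/V₁).
Q = (4.34)(8.314)(434) ln(61.4/21.8) = 15660 × 1.035 = 16216 J.

Q ≈ 16200 J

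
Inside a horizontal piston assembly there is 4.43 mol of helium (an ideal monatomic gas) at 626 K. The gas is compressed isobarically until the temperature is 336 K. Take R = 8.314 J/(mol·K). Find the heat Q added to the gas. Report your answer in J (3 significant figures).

Q ≈ -26700 J

Isobaric: W = nRΔT = (4.43)(8.314)(-290) = -10681 J.
ΔU = nCᵥΔT with Cᵥ = 3R/2: ΔU = (4.43)(12.47)(-290) = -16021 J.
Q = ΔU + W = -16021 − 10681 = -26702 J.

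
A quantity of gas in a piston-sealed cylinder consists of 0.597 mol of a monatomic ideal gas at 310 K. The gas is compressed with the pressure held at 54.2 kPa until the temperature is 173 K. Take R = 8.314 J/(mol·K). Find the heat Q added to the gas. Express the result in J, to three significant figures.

Isobaric: W = nRΔT = (0.597)(8.314)(-137) = -680 J.
ΔU = nCᵥΔT with Cᵥ = 3R/2: ΔU = (0.597)(12.47)(-137) = -1020 J.
Q = ΔU + W = -1020 − 680 = -1700 J.

Q ≈ -1700 J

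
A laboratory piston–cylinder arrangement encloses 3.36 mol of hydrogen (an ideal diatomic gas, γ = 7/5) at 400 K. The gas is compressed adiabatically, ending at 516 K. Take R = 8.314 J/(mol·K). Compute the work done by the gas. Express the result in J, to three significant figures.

Adiabatic ⇒ Q = 0, so W_by = −ΔU = nCᵥ(T₁ − T₂).
Cᵥ = 5R/2 = 20.79 J/(mol·K).
W = (3.36)(20.79)(400 − 516) = -8101 J.

W ≈ -8100 J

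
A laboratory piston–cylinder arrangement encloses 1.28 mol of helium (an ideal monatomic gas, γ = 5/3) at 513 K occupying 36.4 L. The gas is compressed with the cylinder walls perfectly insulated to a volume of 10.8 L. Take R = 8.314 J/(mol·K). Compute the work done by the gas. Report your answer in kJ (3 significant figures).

W ≈ -10.2 kJ

Adiabatic: TV^(γ−1) = const with γ = 5/3.
T₂ = T₁ (V₁/V₂)^(γ−1) = 513 × (36.4/10.8)^0.667 = 513 × 2.248 = 1153 K.
W_by = nCᵥ(T₁ − T₂) = (1.28)(12.47)(513 − 1153) = -10219 J.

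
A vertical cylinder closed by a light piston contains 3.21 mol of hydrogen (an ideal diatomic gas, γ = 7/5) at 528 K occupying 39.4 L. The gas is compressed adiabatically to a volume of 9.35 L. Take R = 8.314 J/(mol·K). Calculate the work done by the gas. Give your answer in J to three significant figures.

W ≈ -27400 J

Adiabatic: TV^(γ−1) = const with γ = 7/5.
T₂ = T₁ (V₁/V₂)^(γ−1) = 528 × (39.4/9.35)^0.4 = 528 × 1.778 = 938.7 K.
W_by = nCᵥ(T₁ − T₂) = (3.21)(20.79)(528 − 938.7) = -27399 J.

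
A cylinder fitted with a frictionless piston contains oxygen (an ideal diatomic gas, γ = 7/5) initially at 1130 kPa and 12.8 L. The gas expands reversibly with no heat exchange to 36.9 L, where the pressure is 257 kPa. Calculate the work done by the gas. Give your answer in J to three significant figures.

Adiabatic: W = (P₁V₁ − P₂V₂)/(γ − 1) with γ = 7/5.
P₁V₁ = 14464 J, P₂V₂ = 9483 J.
W = (14464 − 9483) / 0.4 = 12452 J.

W ≈ 12500 J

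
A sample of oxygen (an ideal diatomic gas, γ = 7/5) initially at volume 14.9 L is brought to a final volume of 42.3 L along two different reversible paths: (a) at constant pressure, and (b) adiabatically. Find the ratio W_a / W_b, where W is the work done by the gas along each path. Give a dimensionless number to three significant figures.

W_a / W_b ≈ 2.16

Path (a) isobaric: W = P₁(V₂ − V₁) → W_a/(P₁V₁) = 1.839.
Path (b) adiabatic: W = P₁V₁(1 − (V₁/V₂)^(γ−1))/(γ−1) → W_b/(P₁V₁) = 0.8531.
W_a / W_b = 1.839 / 0.8531 = 2.156.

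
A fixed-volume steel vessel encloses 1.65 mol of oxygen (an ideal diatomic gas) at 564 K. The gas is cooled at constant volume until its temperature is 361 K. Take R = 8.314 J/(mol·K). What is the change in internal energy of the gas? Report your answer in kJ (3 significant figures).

Constant volume ⇒ W = 0, so Q = ΔU = nCᵥΔT with Cᵥ = 5R/2 = 20.79 J/(mol·K).
ΔU = (1.65)(20.79)(361 − 564) = -6962 J.

ΔU ≈ -6.96 kJ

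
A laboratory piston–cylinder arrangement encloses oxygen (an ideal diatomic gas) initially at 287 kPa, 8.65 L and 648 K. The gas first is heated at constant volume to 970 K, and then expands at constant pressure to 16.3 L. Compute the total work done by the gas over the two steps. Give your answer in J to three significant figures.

W_total ≈ 3290 J

Step 1 (isochoric): W = 0 (constant volume).
After step 1: P = 429.6 kPa (V unchanged).
Step 2 (isobaric): W = PΔV = (429.6 kPa)(16.3 − 8.65 L) = 3287 J.
W_total = 0 + 3287 = 3287 J.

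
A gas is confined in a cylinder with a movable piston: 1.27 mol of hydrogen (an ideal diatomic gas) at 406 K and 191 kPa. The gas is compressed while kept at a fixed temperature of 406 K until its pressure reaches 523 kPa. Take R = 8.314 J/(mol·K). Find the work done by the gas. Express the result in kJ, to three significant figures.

W ≈ -4.32 kJ

Isothermal process: W = nRT ln(V₂/V₁) = nRT ln(P₁/P₂).
W = (1.27)(8.314)(406) × ln(191/523)
  = 4287 × ln(0.3652) = 4287 × -1.007
W_by_gas = -4318 J.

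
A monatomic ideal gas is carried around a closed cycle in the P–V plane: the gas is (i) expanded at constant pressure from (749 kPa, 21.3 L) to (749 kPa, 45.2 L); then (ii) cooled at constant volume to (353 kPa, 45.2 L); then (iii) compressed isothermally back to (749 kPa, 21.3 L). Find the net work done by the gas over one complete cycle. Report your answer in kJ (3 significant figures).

Leg (i): W = PΔV = (749)(45.2 − 21.3) = 17901 J.
Leg (ii): W = 0.
Leg (iii): W = PᵢVᵢ ln(V_f/Vᵢ) = (15956) ln(21.3/45.2) = -12005 J.
W_net = 17901 − 12005 = 5896 J.

W_net ≈ 5.90 kJ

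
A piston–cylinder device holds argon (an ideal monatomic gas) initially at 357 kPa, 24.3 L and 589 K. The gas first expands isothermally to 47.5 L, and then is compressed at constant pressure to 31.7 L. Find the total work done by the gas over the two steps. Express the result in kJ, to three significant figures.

Step 1 (isothermal): W = P₁V₁ ln(V₂/V₁) = (8675) ln(47.5/24.3) = 5815 J.
After step 1: P = 182.6 kPa, V = 47.5 L, T = 589 K.
Step 2 (isobaric): W = PΔV = (182.6 kPa)(31.7 − 47.5 L) = -2886 J.
W_total = 5815 − 2886 = 2929 J.

W_total ≈ 2.93 kJ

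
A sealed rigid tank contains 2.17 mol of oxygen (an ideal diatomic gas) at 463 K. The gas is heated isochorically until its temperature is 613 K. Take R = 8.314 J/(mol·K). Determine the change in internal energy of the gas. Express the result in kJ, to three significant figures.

Constant volume ⇒ W = 0, so Q = ΔU = nCᵥΔT with Cᵥ = 5R/2 = 20.79 J/(mol·K).
ΔU = (2.17)(20.79)(613 − 463) = 6766 J.

ΔU ≈ 6.77 kJ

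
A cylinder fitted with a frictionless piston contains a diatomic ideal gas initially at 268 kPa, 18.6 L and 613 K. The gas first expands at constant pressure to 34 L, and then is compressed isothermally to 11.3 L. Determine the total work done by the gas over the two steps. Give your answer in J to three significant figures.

W_total ≈ -5910 J

Step 1 (isobaric): W = PΔV = (268 kPa)(34 − 18.6 L) = 4127 J.
After step 1: P = 268 kPa, V = 34 L, T = 1121 K.
Step 2 (isothermal): W = P₁V₁ ln(V₂/V₁) = (9112) ln(11.3/34) = -10037 J.
W_total = 4127 − 10037 = -5910 J.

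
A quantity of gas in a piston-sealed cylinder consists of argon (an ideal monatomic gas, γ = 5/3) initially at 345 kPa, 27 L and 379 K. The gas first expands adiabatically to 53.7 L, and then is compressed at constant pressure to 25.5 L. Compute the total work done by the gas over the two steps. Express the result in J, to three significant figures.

Step 1 (adiabatic): W = (P₁V₁ − P₂V₂)/(γ−1) = (9315 − 5890)/0.667 = 5138 J.
After step 1: P = 109.7 kPa, V = 53.7 L, T = 239.6 K.
Step 2 (isobaric): W = PΔV = (109.7 kPa)(25.5 − 53.7 L) = -3093 J.
W_total = 5138 − 3093 = 2045 J.

W_total ≈ 2040 J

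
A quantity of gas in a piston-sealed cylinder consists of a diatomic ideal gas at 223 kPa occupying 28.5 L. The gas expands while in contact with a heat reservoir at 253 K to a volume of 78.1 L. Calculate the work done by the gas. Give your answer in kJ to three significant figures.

W ≈ 6.41 kJ

Isothermal: W = nRT ln(V₂/V₁) = P₁V₁ ln(V₂/V₁).
P₁V₁ = (223 kPa)(28.5 L) = 6356 J.
W = 6356 × ln(78.1/28.5) = 6356 × 1.008
W_by_gas = 6407 J.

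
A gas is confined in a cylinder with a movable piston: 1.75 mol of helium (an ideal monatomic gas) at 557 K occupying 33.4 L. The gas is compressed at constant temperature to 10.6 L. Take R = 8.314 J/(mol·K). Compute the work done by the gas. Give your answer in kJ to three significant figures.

Isothermal: W = nRT ln(V₂/V₁).
W = (1.75)(8.314)(557) × ln(10.6/33.4)
  = 8104 × -1.148
W_by_gas = -9301 J.

W ≈ -9.30 kJ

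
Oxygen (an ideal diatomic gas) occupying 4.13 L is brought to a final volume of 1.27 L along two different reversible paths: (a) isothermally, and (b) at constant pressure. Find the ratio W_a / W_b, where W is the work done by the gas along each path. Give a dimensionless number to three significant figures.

Path (a) isothermal: W = P₁V₁ ln(V₂/V₁) → W_a/(P₁V₁) = -1.179.
Path (b) isobaric: W = P₁(V₂ − V₁) → W_b/(P₁V₁) = -0.6925.
W_a / W_b = -1.179 / -0.6925 = 1.703.

W_a / W_b ≈ 1.70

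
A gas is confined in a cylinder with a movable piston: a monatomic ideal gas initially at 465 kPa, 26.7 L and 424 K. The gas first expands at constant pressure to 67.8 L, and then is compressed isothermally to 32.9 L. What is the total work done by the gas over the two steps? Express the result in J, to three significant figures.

Step 1 (isobaric): W = PΔV = (465 kPa)(67.8 − 26.7 L) = 19111 J.
After step 1: P = 465 kPa, V = 67.8 L, T = 1077 K.
Step 2 (isothermal): W = P₁V₁ ln(V₂/V₁) = (31527) ln(32.9/67.8) = -22797 J.
W_total = 19111 − 22797 = -3685 J.

W_total ≈ -3690 J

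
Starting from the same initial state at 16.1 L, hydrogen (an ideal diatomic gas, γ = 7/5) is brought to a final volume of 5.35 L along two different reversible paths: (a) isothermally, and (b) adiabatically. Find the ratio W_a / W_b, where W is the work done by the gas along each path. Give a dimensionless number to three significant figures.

W_a / W_b ≈ 0.796

Path (a) isothermal: W = P₁V₁ ln(V₂/V₁) → W_a/(P₁V₁) = -1.102.
Path (b) adiabatic: W = P₁V₁(1 − (V₁/V₂)^(γ−1))/(γ−1) → W_b/(P₁V₁) = -1.384.
W_a / W_b = -1.102 / -1.384 = 0.7958.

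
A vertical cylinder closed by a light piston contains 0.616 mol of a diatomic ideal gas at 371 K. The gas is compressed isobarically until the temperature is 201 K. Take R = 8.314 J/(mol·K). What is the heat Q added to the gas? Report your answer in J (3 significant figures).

Isobaric: W = nRΔT = (0.616)(8.314)(-170) = -870.6 J.
ΔU = nCᵥΔT with Cᵥ = 5R/2: ΔU = (0.616)(20.79)(-170) = -2177 J.
Q = ΔU + W = -2177 − 870.6 = -3047 J.

Q ≈ -3050 J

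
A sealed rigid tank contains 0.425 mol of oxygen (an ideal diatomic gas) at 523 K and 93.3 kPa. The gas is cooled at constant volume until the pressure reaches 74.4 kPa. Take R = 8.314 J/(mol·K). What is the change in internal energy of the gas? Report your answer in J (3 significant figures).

ΔU ≈ -936 J

Constant volume ⇒ W = 0, so Q = ΔU = nCᵥΔT with Cᵥ = 5R/2 = 20.79 J/(mol·K).
At constant V, T₂/T₁ = P₂/P₁ ⇒ ΔT = T₁(P₂/P₁ − 1) = 523·(74.4/93.3 − 1) = -105.9 K.
ΔU = (0.425)(20.79)(-105.9) = -935.9 J.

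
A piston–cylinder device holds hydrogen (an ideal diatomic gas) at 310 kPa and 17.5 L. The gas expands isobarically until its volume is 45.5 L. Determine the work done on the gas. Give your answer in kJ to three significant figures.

Isobaric: W = P ΔV.
W = (310 kPa)(45.5 − 17.5 L) = (310)(28) = 8680 J.
Work on gas = −W_by = -8680 J.

W ≈ -8.68 kJ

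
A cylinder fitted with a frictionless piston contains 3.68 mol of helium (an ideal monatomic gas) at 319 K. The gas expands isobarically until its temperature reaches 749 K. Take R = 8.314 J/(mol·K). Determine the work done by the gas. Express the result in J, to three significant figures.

Isobaric: W = P ΔV = nR ΔT.
W = (3.68)(8.314)(749 − 319) = 13156 J.

W ≈ 13200 J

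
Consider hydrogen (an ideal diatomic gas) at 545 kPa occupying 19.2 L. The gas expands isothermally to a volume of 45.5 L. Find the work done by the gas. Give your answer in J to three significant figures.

Isothermal: W = nRT ln(V₂/V₁) = P₁V₁ ln(V₂/V₁).
P₁V₁ = (545 kPa)(19.2 L) = 10464 J.
W = 10464 × ln(45.5/19.2) = 10464 × 0.8628
W_by_gas = 9028 J.

W ≈ 9030 J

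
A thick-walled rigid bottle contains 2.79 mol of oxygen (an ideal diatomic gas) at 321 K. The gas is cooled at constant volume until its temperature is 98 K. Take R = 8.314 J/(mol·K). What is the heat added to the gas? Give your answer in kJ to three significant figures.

Q ≈ -12.9 kJ

Constant volume ⇒ W = 0, so Q = ΔU = nCᵥΔT with Cᵥ = 5R/2 = 20.79 J/(mol·K).
ΔU = (2.79)(20.79)(98 − 321) = -12932 J.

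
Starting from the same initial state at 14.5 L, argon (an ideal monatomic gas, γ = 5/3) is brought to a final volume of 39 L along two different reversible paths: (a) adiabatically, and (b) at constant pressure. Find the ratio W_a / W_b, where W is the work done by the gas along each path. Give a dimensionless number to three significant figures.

W_a / W_b ≈ 0.429

Path (a) adiabatic: W = P₁V₁(1 − (V₁/V₂)^(γ−1))/(γ−1) → W_a/(P₁V₁) = 0.7244.
Path (b) isobaric: W = P₁(V₂ − V₁) → W_b/(P₁V₁) = 1.69.
W_a / W_b = 0.7244 / 1.69 = 0.4287.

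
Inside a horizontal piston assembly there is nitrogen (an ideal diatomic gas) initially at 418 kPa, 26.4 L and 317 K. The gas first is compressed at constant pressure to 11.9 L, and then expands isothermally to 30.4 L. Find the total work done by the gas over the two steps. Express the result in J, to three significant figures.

W_total ≈ -1400 J

Step 1 (isobaric): W = PΔV = (418 kPa)(11.9 − 26.4 L) = -6061 J.
After step 1: P = 418 kPa, V = 11.9 L, T = 142.9 K.
Step 2 (isothermal): W = P₁V₁ ln(V₂/V₁) = (4974) ln(30.4/11.9) = 4665 J.
W_total = -6061 + 4665 = -1396 J.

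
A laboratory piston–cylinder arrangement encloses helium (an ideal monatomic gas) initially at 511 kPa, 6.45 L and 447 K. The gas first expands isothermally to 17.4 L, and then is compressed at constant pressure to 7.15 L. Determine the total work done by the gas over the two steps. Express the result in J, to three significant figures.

W_total ≈ 1330 J

Step 1 (isothermal): W = P₁V₁ ln(V₂/V₁) = (3296) ln(17.4/6.45) = 3271 J.
After step 1: P = 189.4 kPa, V = 17.4 L, T = 447 K.
Step 2 (isobaric): W = PΔV = (189.4 kPa)(7.15 − 17.4 L) = -1942 J.
W_total = 3271 − 1942 = 1329 J.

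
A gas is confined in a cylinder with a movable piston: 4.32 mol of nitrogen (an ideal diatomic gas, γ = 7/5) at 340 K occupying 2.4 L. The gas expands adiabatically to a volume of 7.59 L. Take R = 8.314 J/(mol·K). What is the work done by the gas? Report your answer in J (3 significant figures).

Adiabatic: TV^(γ−1) = const with γ = 7/5.
T₂ = T₁ (V₁/V₂)^(γ−1) = 340 × (2.4/7.59)^0.4 = 340 × 0.6309 = 214.5 K.
W_by = nCᵥ(T₁ − T₂) = (4.32)(20.79)(340 − 214.5) = 11267 J.

W ≈ 11300 J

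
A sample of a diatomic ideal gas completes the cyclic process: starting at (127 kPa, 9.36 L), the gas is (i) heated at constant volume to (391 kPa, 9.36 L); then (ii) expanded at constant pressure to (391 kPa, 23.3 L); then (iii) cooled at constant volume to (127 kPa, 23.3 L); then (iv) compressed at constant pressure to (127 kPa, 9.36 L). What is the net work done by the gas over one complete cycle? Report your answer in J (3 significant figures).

Constant-volume legs do no work.
W(ii) = (391)(23.3 − 9.36) = 5451 J; W(iv) = (127)(9.36 − 23.3) = -1770 J.
W_net = 5451 − 1770 = 3680 J (the clockwise enclosed area).

W_net ≈ 3680 J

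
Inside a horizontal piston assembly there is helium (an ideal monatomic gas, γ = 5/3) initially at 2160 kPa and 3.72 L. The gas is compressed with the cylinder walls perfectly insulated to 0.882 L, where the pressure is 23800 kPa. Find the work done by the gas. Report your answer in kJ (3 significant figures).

Adiabatic: W = (P₁V₁ − P₂V₂)/(γ − 1) with γ = 5/3.
P₁V₁ = 8035 J, P₂V₂ = 20992 J.
W = (8035 − 20992) / 0.6667 = -19435 J.

W ≈ -19.4 kJ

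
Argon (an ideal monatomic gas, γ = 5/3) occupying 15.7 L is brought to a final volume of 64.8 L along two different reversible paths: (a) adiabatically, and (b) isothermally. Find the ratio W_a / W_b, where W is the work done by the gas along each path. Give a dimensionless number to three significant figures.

Path (a) adiabatic: W = P₁V₁(1 − (V₁/V₂)^(γ−1))/(γ−1) → W_a/(P₁V₁) = 0.917.
Path (b) isothermal: W = P₁V₁ ln(V₂/V₁) → W_b/(P₁V₁) = 1.418.
W_a / W_b = 0.917 / 1.418 = 0.6469.

W_a / W_b ≈ 0.647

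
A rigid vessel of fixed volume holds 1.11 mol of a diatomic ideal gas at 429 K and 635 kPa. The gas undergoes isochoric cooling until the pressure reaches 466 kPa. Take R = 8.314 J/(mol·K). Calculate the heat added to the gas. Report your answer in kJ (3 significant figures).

Constant volume ⇒ W = 0, so Q = ΔU = nCᵥΔT with Cᵥ = 5R/2 = 20.79 J/(mol·K).
At constant V, T₂/T₁ = P₂/P₁ ⇒ ΔT = T₁(P₂/P₁ − 1) = 429·(466/635 − 1) = -114.2 K.
ΔU = (1.11)(20.79)(-114.2) = -2634 J.

Q ≈ -2.63 kJ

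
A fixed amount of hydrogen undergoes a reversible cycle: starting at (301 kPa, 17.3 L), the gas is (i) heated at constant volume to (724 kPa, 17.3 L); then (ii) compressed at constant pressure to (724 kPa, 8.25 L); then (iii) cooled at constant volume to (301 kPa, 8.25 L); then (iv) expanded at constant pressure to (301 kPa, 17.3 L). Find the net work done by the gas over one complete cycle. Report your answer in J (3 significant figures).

Constant-volume legs do no work.
W(ii) = (724)(8.25 − 17.3) = -6552 J; W(iv) = (301)(17.3 − 8.25) = 2724 J.
W_net = -6552 + 2724 = -3828 J (the counter-clockwise enclosed area).

W_net ≈ -3830 J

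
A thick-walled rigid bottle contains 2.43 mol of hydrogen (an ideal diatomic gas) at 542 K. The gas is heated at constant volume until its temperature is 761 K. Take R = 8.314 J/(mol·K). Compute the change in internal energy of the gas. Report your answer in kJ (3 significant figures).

Constant volume ⇒ W = 0, so Q = ΔU = nCᵥΔT with Cᵥ = 5R/2 = 20.79 J/(mol·K).
ΔU = (2.43)(20.79)(761 − 542) = 11061 J.

ΔU ≈ 11.1 kJ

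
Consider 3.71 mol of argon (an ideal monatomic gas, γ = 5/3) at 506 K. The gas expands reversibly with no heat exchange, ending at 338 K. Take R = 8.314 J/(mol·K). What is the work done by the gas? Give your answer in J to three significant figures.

Adiabatic ⇒ Q = 0, so W_by = −ΔU = nCᵥ(T₁ − T₂).
Cᵥ = 3R/2 = 12.47 J/(mol·K).
W = (3.71)(12.47)(506 − 338) = 7773 J.

W ≈ 7770 J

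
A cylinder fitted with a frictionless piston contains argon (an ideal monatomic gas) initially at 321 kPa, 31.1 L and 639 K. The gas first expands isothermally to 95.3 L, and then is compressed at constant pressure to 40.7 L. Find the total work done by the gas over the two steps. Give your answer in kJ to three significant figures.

Step 1 (isothermal): W = P₁V₁ ln(V₂/V₁) = (9983) ln(95.3/31.1) = 11179 J.
After step 1: P = 104.8 kPa, V = 95.3 L, T = 639 K.
Step 2 (isobaric): W = PΔV = (104.8 kPa)(40.7 − 95.3 L) = -5720 J.
W_total = 11179 − 5720 = 5460 J.

W_total ≈ 5.46 kJ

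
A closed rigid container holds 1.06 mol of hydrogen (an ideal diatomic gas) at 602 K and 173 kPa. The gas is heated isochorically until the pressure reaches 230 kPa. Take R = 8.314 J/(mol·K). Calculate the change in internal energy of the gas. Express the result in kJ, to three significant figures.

ΔU ≈ 4.37 kJ

Constant volume ⇒ W = 0, so Q = ΔU = nCᵥΔT with Cᵥ = 5R/2 = 20.79 J/(mol·K).
At constant V, T₂/T₁ = P₂/P₁ ⇒ ΔT = T₁(P₂/P₁ − 1) = 602·(230/173 − 1) = 198.3 K.
ΔU = (1.06)(20.79)(198.3) = 4370 J.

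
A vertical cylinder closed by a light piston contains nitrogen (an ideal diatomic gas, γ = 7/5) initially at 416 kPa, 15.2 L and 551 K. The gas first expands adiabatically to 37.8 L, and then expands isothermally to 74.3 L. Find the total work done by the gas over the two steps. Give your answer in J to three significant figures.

W_total ≈ 7800 J

Step 1 (adiabatic): W = (P₁V₁ − P₂V₂)/(γ−1) = (6323 − 4392)/0.4 = 4828 J.
After step 1: P = 116.2 kPa, V = 37.8 L, T = 382.7 K.
Step 2 (isothermal): W = P₁V₁ ln(V₂/V₁) = (4392) ln(74.3/37.8) = 2968 J.
W_total = 4828 + 2968 = 7796 J.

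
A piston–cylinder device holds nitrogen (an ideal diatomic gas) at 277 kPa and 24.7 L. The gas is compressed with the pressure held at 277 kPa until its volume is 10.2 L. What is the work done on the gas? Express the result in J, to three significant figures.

W ≈ 4020 J

Isobaric: W = P ΔV.
W = (277 kPa)(10.2 − 24.7 L) = (277)(-14.5) = -4016 J.
Work on gas = −W_by = 4016 J.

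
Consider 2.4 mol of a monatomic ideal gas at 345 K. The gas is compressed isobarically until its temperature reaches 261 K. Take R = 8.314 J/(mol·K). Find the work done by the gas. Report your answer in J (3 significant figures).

W ≈ -1680 J

Isobaric: W = P ΔV = nR ΔT.
W = (2.4)(8.314)(261 − 345) = -1676 J.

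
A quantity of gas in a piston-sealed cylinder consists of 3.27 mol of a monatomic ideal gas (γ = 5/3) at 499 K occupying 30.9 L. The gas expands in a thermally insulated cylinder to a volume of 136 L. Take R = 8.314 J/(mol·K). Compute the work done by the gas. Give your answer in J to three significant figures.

Adiabatic: TV^(γ−1) = const with γ = 5/3.
T₂ = T₁ (V₁/V₂)^(γ−1) = 499 × (30.9/136)^0.667 = 499 × 0.3723 = 185.8 K.
W_by = nCᵥ(T₁ − T₂) = (3.27)(12.47)(499 − 185.8) = 12772 J.

W ≈ 12800 J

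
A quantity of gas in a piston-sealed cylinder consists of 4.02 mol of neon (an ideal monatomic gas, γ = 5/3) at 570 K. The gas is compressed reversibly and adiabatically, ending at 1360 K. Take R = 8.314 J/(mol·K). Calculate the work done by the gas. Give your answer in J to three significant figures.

W ≈ -39600 J

Adiabatic ⇒ Q = 0, so W_by = −ΔU = nCᵥ(T₁ − T₂).
Cᵥ = 3R/2 = 12.47 J/(mol·K).
W = (4.02)(12.47)(570 − 1360) = -39605 J.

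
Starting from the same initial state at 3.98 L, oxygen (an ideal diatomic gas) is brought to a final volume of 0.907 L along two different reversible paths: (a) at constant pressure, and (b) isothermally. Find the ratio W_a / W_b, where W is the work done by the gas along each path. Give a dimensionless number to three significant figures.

W_a / W_b ≈ 0.522

Path (a) isobaric: W = P₁(V₂ − V₁) → W_a/(P₁V₁) = -0.7721.
Path (b) isothermal: W = P₁V₁ ln(V₂/V₁) → W_b/(P₁V₁) = -1.479.
W_a / W_b = -0.7721 / -1.479 = 0.5221.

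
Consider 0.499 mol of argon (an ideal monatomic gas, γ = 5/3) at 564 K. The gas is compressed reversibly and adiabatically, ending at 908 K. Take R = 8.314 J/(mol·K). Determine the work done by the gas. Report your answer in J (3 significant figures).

W ≈ -2140 J

Adiabatic ⇒ Q = 0, so W_by = −ΔU = nCᵥ(T₁ − T₂).
Cᵥ = 3R/2 = 12.47 J/(mol·K).
W = (0.499)(12.47)(564 − 908) = -2141 J.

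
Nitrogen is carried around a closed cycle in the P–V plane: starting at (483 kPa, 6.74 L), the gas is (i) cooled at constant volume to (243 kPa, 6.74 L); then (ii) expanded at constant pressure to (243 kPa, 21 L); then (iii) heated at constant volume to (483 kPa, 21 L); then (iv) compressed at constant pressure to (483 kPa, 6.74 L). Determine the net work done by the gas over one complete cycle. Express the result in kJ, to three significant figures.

W_net ≈ -3.42 kJ

Constant-volume legs do no work.
W(ii) = (243)(21 − 6.74) = 3465 J; W(iv) = (483)(6.74 − 21) = -6888 J.
W_net = 3465 − 6888 = -3422 J (the counter-clockwise enclosed area).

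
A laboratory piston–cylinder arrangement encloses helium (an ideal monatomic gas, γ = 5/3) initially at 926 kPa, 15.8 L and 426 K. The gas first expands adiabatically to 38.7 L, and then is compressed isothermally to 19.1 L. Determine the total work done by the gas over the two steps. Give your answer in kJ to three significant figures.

Step 1 (adiabatic): W = (P₁V₁ − P₂V₂)/(γ−1) = (14631 − 8052)/0.667 = 9868 J.
After step 1: P = 208.1 kPa, V = 38.7 L, T = 234.4 K.
Step 2 (isothermal): W = P₁V₁ ln(V₂/V₁) = (8052) ln(19.1/38.7) = -5686 J.
W_total = 9868 − 5686 = 4182 J.

W_total ≈ 4.18 kJ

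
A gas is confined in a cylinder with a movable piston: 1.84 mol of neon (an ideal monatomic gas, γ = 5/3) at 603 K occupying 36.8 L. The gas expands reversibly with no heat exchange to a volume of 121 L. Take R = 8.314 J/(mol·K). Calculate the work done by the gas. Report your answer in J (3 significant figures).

Adiabatic: TV^(γ−1) = const with γ = 5/3.
T₂ = T₁ (V₁/V₂)^(γ−1) = 603 × (36.8/121)^0.667 = 603 × 0.4522 = 272.7 K.
W_by = nCᵥ(T₁ − T₂) = (1.84)(12.47)(603 − 272.7) = 7579 J.

W ≈ 7580 J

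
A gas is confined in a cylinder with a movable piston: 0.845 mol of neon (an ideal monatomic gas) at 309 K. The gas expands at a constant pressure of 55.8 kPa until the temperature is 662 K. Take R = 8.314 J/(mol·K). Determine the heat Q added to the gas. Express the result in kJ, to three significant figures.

Q ≈ 6.20 kJ

Isobaric: W = nRΔT = (0.845)(8.314)(353) = 2480 J.
ΔU = nCᵥΔT with Cᵥ = 3R/2: ΔU = (0.845)(12.47)(353) = 3720 J.
Q = ΔU + W = 3720 + 2480 = 6200 J.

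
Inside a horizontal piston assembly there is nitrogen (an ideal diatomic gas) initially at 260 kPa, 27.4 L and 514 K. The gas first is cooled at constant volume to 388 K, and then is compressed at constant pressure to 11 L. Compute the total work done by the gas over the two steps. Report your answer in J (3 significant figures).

W_total ≈ -3220 J

Step 1 (isochoric): W = 0 (constant volume).
After step 1: P = 196.3 kPa (V unchanged).
Step 2 (isobaric): W = PΔV = (196.3 kPa)(11 − 27.4 L) = -3219 J.
W_total = 0 − 3219 = -3219 J.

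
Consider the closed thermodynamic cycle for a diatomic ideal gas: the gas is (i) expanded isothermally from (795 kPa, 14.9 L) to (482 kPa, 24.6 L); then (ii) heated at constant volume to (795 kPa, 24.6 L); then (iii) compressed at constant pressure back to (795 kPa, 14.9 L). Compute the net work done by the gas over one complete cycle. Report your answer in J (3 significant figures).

W_net ≈ -1770 J

Leg (i): W = PᵢVᵢ ln(V_f/Vᵢ) = (11846) ln(24.6/14.9) = 5939 J.
Leg (ii): W = 0.
Leg (iii): W = PΔV = (795)(14.9 − 24.6) = -7712 J.
W_net = 5939 − 7712 = -1772 J.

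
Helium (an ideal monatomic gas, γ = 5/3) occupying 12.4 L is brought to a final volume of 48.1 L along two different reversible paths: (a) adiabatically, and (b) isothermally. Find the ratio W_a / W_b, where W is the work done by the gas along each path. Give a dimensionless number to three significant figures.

Path (a) adiabatic: W = P₁V₁(1 − (V₁/V₂)^(γ−1))/(γ−1) → W_a/(P₁V₁) = 0.8924.
Path (b) isothermal: W = P₁V₁ ln(V₂/V₁) → W_b/(P₁V₁) = 1.356.
W_a / W_b = 0.8924 / 1.356 = 0.6583.

W_a / W_b ≈ 0.658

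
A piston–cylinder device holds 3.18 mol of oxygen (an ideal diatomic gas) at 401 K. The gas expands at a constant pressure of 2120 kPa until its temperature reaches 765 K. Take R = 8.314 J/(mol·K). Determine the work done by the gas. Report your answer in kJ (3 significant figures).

Isobaric: W = P ΔV = nR ΔT.
W = (3.18)(8.314)(765 − 401) = 9624 J.

W ≈ 9.62 kJ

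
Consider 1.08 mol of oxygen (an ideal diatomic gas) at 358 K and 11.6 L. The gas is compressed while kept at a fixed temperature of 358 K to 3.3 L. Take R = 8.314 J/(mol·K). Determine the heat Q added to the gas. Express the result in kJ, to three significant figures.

Isothermal ⇒ ΔU = 0, so Q = W = nRT ln(V₂/V₁).
Q = (1.08)(8.314)(358) ln(3.3/11.6) = 3215 × -1.257 = -4041 J.

Q ≈ -4.04 kJ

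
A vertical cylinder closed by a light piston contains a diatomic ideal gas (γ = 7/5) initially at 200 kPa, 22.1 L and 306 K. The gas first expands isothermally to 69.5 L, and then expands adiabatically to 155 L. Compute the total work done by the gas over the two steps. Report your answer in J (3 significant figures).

Step 1 (isothermal): W = P₁V₁ ln(V₂/V₁) = (4420) ln(69.5/22.1) = 5064 J.
After step 1: P = 63.6 kPa, V = 69.5 L, T = 306 K.
Step 2 (adiabatic): W = (P₁V₁ − P₂V₂)/(γ−1) = (4420 − 3207)/0.4 = 3033 J.
W_total = 5064 + 3033 = 8097 J.

W_total ≈ 8100 J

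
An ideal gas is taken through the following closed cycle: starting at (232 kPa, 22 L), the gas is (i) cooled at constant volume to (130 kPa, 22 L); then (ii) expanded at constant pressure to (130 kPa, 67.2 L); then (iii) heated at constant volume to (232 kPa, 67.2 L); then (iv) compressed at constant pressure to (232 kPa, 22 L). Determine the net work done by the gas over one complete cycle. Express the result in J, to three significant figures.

Constant-volume legs do no work.
W(ii) = (130)(67.2 − 22) = 5876 J; W(iv) = (232)(22 − 67.2) = -10486 J.
W_net = 5876 − 10486 = -4610 J (the counter-clockwise enclosed area).

W_net ≈ -4610 J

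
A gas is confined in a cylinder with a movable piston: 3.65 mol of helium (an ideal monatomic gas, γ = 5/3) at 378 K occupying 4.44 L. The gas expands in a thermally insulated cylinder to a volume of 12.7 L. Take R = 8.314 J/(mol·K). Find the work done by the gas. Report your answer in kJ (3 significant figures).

W ≈ 8.67 kJ

Adiabatic: TV^(γ−1) = const with γ = 5/3.
T₂ = T₁ (V₁/V₂)^(γ−1) = 378 × (4.44/12.7)^0.667 = 378 × 0.4963 = 187.6 K.
W_by = nCᵥ(T₁ − T₂) = (3.65)(12.47)(378 − 187.6) = 8667 J.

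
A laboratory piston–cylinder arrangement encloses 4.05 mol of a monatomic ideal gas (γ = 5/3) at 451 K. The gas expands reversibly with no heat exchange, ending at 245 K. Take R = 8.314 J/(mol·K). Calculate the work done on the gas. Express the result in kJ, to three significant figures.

Adiabatic ⇒ Q = 0, so W_by = −ΔU = nCᵥ(T₁ − T₂).
Cᵥ = 3R/2 = 12.47 J/(mol·K).
W = (4.05)(12.47)(451 − 245) = 10405 J.
Work on gas = −W_by = -10405 J.

W ≈ -10.4 kJ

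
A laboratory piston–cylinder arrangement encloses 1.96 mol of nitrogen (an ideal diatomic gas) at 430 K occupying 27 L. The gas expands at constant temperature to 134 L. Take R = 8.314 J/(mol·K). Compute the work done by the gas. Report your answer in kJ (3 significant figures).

W ≈ 11.2 kJ

Isothermal: W = nRT ln(V₂/V₁).
W = (1.96)(8.314)(430) × ln(134/27)
  = 7007 × 1.602
W_by_gas = 11225 J.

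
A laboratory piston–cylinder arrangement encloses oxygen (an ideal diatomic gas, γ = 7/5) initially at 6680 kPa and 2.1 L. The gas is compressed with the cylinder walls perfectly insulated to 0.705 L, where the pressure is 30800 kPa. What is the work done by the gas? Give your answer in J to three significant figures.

W ≈ -19200 J

Adiabatic: W = (P₁V₁ − P₂V₂)/(γ − 1) with γ = 7/5.
P₁V₁ = 14028 J, P₂V₂ = 21714 J.
W = (14028 − 21714) / 0.4 = -19215 J.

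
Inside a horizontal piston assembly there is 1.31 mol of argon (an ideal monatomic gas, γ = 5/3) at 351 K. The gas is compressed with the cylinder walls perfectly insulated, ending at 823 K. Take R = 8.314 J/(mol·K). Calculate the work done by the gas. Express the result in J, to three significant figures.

W ≈ -7710 J

Adiabatic ⇒ Q = 0, so W_by = −ΔU = nCᵥ(T₁ − T₂).
Cᵥ = 3R/2 = 12.47 J/(mol·K).
W = (1.31)(12.47)(351 − 823) = -7711 J.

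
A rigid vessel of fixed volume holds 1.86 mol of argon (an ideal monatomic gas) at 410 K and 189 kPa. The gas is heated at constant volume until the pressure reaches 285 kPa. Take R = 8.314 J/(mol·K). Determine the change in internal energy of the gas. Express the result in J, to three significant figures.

Constant volume ⇒ W = 0, so Q = ΔU = nCᵥΔT with Cᵥ = 3R/2 = 12.47 J/(mol·K).
At constant V, T₂/T₁ = P₂/P₁ ⇒ ΔT = T₁(P₂/P₁ − 1) = 410·(285/189 − 1) = 208.3 K.
ΔU = (1.86)(12.47)(208.3) = 4831 J.

ΔU ≈ 4830 J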